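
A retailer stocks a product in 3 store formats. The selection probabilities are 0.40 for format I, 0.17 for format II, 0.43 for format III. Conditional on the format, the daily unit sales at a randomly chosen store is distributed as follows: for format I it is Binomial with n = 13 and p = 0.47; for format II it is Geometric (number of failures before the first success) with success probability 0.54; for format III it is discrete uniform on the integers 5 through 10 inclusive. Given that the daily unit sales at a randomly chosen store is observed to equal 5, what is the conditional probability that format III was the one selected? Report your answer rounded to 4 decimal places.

0.4873

Likelihoods P(X=5 | ·): I: 0.18377; II: 0.011122; III: 0.166667.
Posterior ∝ prior × likelihood. Numerator for III: 0.43·0.166667 = 0.0716667.
Normalizing constant: 0.4·0.18377 + 0.17·0.011122 + 0.43·0.166667 = 0.147065.
P(III | observation) = 0.0716667 / 0.147065 = 0.487311.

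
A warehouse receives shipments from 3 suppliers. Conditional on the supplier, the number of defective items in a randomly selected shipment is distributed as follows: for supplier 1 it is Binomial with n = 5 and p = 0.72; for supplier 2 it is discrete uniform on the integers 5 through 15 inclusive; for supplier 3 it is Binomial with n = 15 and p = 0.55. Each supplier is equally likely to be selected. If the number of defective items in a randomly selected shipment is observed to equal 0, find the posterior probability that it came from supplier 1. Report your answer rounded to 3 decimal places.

0.996

Likelihoods P(X=0 | ·): 1: 0.00172104; 2: 0; 3: 6.2833e-06.
Posterior ∝ prior × likelihood. Numerator for 1: 0.333333·0.00172104 = 0.000573679.
Normalizing constant: 0.333333·0.00172104 + 0.333333·0 + 0.333333·6.2833e-06 = 0.000575773.
P(1 | observation) = 0.000573679 / 0.000575773 = 0.996362.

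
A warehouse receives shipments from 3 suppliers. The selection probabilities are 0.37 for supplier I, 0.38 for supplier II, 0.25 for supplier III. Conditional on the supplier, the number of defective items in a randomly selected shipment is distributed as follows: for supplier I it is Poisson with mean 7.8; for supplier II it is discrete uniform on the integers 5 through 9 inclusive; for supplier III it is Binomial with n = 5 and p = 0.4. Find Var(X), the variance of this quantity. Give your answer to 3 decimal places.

Per component, I: μ=7.8, E[X²]=68.64; II: μ=7, E[X²]=51; III: μ=2, E[X²]=5.2.
E[X] = 0.37·7.8 + 0.38·7 + 0.25·2 = 6.046.
E[X²] = 0.37·68.64 + 0.38·51 + 0.25·5.2 = 46.0768.
Var(X) = E[X²] − (E[X])² = 46.0768 − 36.5541 = 9.52268.

9.523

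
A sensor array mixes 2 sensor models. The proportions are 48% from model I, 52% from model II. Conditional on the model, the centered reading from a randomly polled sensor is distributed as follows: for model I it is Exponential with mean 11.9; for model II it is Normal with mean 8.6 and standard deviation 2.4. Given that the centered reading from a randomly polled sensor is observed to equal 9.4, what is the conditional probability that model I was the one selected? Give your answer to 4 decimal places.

0.1829

Likelihoods f(9.4 | ·): I: 0.0381414; II: 0.157243.
Posterior ∝ prior × likelihood. Numerator for I: 0.48·0.0381414 = 0.0183079.
Normalizing constant: 0.48·0.0381414 + 0.52·0.157243 = 0.100074.
P(I | observation) = 0.0183079 / 0.100074 = 0.182943.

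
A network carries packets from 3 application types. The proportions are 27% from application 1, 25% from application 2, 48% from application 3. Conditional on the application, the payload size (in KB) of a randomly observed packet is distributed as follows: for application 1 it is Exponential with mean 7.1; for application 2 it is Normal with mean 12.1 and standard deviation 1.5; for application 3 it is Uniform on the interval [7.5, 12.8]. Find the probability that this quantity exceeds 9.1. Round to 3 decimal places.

Conditional on each application, P(X > 9.1): 1: 0.277568; 2: 0.97725; 3: 0.698113.
By total probability, P(X > 9.1) = 0.27·0.277568 + 0.25·0.97725 + 0.48·0.698113 = 0.65435.

0.654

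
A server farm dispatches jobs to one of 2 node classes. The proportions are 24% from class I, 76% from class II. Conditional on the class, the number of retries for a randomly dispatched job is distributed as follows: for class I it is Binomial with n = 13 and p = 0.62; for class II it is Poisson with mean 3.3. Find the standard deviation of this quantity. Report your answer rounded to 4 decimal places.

Per component, I: μ=8.06, E[X²]=68.0264; II: μ=3.3, E[X²]=14.19.
E[X] = 0.24·8.06 + 0.76·3.3 = 4.4424.
E[X²] = 0.24·68.0264 + 0.76·14.19 = 27.1107.
Var(X) = E[X²] − (E[X])² = 27.1107 − 19.7349 = 7.37582.
SD(X) = √7.37582 = 2.71585.

2.7158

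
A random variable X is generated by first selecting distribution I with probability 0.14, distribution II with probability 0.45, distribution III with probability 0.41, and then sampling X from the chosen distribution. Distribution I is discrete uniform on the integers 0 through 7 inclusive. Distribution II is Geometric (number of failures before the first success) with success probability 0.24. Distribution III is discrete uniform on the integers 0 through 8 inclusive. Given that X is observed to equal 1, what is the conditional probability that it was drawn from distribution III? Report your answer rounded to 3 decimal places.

0.314

Likelihoods P(X=1 | ·): I: 0.125; II: 0.1824; III: 0.111111.
Posterior ∝ prior × likelihood. Numerator for III: 0.41·0.111111 = 0.0455556.
Normalizing constant: 0.14·0.125 + 0.45·0.1824 + 0.41·0.111111 = 0.145136.
P(III | observation) = 0.0455556 / 0.145136 = 0.313883.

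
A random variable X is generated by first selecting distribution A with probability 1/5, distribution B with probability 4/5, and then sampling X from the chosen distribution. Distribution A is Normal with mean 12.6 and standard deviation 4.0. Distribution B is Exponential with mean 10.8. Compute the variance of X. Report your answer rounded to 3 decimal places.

Per component, A: μ=12.6, E[X²]=174.76; B: μ=10.8, E[X²]=233.28.
E[X] = 0.2·12.6 + 0.8·10.8 = 11.16.
E[X²] = 0.2·174.76 + 0.8·233.28 = 221.576.
Var(X) = E[X²] − (E[X])² = 221.576 − 124.546 = 97.0304.

97.030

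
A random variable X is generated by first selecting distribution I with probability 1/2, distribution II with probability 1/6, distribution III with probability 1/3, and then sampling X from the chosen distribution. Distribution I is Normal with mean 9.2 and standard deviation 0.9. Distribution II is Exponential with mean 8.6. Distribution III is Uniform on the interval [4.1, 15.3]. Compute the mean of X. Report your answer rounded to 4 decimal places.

Component means — I: 9.2; II: 8.6; III: 9.7.
E[X] = 0.5·9.2 + 0.166667·8.6 + 0.333333·9.7 = 9.26667.

9.2667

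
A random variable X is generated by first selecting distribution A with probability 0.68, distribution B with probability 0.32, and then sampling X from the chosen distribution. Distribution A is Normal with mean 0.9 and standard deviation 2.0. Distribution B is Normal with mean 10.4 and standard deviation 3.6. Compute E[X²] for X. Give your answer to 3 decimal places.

For each component E[X²] = Var + (mean)², giving A: 4.81; B: 121.12.
Overall E[X²] = 0.68·4.81 + 0.32·121.12 = 42.0292.

42.029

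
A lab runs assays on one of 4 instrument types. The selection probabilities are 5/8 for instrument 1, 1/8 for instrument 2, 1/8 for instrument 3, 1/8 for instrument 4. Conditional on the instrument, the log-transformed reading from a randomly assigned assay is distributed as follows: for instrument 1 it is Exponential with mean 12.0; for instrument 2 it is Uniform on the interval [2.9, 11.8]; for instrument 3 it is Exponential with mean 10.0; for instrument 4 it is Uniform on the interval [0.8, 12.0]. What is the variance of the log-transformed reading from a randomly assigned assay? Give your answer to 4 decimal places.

Per component, 1: μ=12, E[X²]=288; 2: μ=7.35, E[X²]=60.6233; 3: μ=10, E[X²]=200; 4: μ=6.4, E[X²]=51.4133.
E[X] = 0.625·12 + 0.125·7.35 + 0.125·10 + 0.125·6.4 = 10.4688.
E[X²] = 0.625·288 + 0.125·60.6233 + 0.125·200 + 0.125·51.4133 = 219.005.
Var(X) = E[X²] − (E[X])² = 219.005 − 109.595 = 109.41.

109.4099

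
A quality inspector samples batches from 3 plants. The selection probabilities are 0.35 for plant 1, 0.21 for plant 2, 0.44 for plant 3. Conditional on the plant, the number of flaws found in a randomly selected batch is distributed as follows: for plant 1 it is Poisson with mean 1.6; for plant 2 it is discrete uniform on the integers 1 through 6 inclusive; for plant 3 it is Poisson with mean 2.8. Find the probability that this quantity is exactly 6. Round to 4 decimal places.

Conditional on each plant, P(X = 6): 1: 0.00470453; 2: 0.166667; 3: 0.0406997.
By total probability, P(X = 6) = 0.35·0.00470453 + 0.21·0.166667 + 0.44·0.0406997 = 0.0545545.

0.0546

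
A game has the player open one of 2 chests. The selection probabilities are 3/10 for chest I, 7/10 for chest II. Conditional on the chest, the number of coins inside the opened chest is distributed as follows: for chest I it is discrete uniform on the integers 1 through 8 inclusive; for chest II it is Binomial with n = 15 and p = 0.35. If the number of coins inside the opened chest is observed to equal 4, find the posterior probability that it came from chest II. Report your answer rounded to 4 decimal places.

0.7699

Likelihoods P(X=4 | ·): I: 0.125; II: 0.179247.
Posterior ∝ prior × likelihood. Numerator for II: 0.7·0.179247 = 0.125473.
Normalizing constant: 0.3·0.125 + 0.7·0.179247 = 0.162973.
P(II | observation) = 0.125473 / 0.162973 = 0.7699.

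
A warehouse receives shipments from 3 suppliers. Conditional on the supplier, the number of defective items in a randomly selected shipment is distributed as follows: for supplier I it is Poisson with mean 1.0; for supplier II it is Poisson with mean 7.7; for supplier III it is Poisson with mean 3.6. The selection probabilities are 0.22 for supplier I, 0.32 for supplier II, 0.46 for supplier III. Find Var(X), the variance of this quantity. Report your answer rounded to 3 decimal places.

10.659

Per component, I: μ=1, E[X²]=2; II: μ=7.7, E[X²]=66.99; III: μ=3.6, E[X²]=16.56.
E[X] = 0.22·1 + 0.32·7.7 + 0.46·3.6 = 4.34.
E[X²] = 0.22·2 + 0.32·66.99 + 0.46·16.56 = 29.4944.
Var(X) = E[X²] − (E[X])² = 29.4944 − 18.8356 = 10.6588.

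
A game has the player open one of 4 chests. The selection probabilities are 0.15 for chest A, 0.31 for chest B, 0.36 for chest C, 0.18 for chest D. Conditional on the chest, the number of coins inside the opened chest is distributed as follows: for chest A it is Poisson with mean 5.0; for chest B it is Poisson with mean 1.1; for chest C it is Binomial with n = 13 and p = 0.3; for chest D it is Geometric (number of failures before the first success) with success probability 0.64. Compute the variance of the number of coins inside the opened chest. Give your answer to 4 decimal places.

5.1491

Per component, A: μ=5, E[X²]=30; B: μ=1.1, E[X²]=2.31; C: μ=3.9, E[X²]=17.94; D: μ=0.5625, E[X²]=1.19531.
E[X] = 0.15·5 + 0.31·1.1 + 0.36·3.9 + 0.18·0.5625 = 2.59625.
E[X²] = 0.15·30 + 0.31·2.31 + 0.36·17.94 + 0.18·1.19531 = 11.8897.
Var(X) = E[X²] − (E[X])² = 11.8897 − 6.74051 = 5.14914.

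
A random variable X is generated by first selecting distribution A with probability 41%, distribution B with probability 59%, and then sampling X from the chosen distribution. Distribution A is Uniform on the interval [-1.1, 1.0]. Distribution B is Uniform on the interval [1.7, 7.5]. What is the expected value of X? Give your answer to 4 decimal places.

2.6935

Component means — A: -0.05; B: 4.6.
E[X] = 0.41·-0.05 + 0.59·4.6 = 2.6935.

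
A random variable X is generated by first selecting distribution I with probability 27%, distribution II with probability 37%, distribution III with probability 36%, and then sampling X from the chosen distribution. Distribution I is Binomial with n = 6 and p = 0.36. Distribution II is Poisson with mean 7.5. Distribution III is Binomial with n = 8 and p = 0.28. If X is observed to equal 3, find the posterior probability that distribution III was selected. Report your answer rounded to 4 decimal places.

Likelihoods P(X=3 | ·): I: 0.244612; II: 0.0388887; III: 0.237862.
Posterior ∝ prior × likelihood. Numerator for III: 0.36·0.237862 = 0.0856302.
Normalizing constant: 0.27·0.244612 + 0.37·0.0388887 + 0.36·0.237862 = 0.166064.
P(III | observation) = 0.0856302 / 0.166064 = 0.515645.

0.5156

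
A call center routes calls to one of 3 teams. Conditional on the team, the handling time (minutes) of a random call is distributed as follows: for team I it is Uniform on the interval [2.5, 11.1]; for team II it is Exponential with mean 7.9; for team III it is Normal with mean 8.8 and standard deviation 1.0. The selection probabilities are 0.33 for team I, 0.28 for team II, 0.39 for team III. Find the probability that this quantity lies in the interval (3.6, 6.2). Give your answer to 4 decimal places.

Conditional on each team, P(3.6 < X < 6.2): I: 0.302326; II: 0.1778; III: 0.00466109.
By total probability, P(3.6 < X < 6.2) = 0.33·0.302326 + 0.28·0.1778 + 0.39·0.00466109 = 0.151369.

0.1514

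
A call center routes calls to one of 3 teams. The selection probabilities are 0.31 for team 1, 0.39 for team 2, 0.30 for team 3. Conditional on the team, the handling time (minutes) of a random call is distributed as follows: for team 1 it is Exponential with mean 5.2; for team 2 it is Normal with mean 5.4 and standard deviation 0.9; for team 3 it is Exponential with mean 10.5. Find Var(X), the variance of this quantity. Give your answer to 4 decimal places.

Per component, 1: μ=5.2, E[X²]=54.08; 2: μ=5.4, E[X²]=29.97; 3: μ=10.5, E[X²]=220.5.
E[X] = 0.31·5.2 + 0.39·5.4 + 0.3·10.5 = 6.868.
E[X²] = 0.31·54.08 + 0.39·29.97 + 0.3·220.5 = 94.6031.
Var(X) = E[X²] − (E[X])² = 94.6031 − 47.1694 = 47.4337.

47.4337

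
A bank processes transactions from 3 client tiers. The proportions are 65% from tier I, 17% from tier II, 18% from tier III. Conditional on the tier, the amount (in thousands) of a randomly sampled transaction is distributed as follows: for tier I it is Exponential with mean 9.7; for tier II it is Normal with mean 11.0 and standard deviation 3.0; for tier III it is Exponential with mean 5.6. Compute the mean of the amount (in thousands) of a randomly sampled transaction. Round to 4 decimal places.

Component means — I: 9.7; II: 11; III: 5.6.
E[X] = 0.65·9.7 + 0.17·11 + 0.18·5.6 = 9.183.

9.1830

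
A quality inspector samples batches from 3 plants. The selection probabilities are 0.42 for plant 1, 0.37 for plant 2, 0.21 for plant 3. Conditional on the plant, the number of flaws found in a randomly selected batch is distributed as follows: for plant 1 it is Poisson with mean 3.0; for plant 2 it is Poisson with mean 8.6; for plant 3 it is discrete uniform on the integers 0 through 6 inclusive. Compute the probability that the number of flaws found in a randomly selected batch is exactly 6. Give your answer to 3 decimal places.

0.089

Conditional on each plant, P(X = 6): 1: 0.0504094; 2: 0.103449; 3: 0.142857.
By total probability, P(X = 6) = 0.42·0.0504094 + 0.37·0.103449 + 0.21·0.142857 = 0.089448.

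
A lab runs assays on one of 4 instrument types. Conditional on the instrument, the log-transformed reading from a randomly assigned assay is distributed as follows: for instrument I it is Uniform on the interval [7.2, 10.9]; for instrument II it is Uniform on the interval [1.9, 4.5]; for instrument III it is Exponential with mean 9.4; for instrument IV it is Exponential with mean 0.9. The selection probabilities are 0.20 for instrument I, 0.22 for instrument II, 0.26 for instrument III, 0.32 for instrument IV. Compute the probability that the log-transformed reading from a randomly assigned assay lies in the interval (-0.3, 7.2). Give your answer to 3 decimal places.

0.679

Conditional on each instrument, P(-0.3 < X < 7.2): I: 0; II: 1; III: 0.535111; IV: 0.999665.
By total probability, P(-0.3 < X < 7.2) = 0.2·0 + 0.22·1 + 0.26·0.535111 + 0.32·0.999665 = 0.679022.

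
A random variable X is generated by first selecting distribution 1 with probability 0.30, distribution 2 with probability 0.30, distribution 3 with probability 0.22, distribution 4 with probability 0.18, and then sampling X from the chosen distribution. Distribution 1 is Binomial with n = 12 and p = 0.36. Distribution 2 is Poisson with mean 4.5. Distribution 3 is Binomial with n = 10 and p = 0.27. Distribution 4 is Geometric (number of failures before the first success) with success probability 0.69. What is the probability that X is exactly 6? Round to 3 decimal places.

Conditional on each component, P(X = 6): 1: 0.138219; 2: 0.12812; 3: 0.0231043; 4: 0.000612378.
By total probability, P(X = 6) = 0.3·0.138219 + 0.3·0.12812 + 0.22·0.0231043 + 0.18·0.000612378 = 0.0850948.

0.085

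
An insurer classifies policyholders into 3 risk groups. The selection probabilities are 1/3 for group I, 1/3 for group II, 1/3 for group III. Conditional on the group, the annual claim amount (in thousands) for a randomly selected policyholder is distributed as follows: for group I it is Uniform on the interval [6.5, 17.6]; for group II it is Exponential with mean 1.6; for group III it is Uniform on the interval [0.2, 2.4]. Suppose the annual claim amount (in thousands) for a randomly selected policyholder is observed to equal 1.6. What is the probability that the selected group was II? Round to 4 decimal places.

Likelihoods f(1.6 | ·): I: 0; II: 0.229925; III: 0.454545.
Posterior ∝ prior × likelihood. Numerator for II: 0.333333·0.229925 = 0.0766416.
Normalizing constant: 0.333333·0 + 0.333333·0.229925 + 0.333333·0.454545 = 0.228157.
P(II | observation) = 0.0766416 / 0.228157 = 0.335916.

0.3359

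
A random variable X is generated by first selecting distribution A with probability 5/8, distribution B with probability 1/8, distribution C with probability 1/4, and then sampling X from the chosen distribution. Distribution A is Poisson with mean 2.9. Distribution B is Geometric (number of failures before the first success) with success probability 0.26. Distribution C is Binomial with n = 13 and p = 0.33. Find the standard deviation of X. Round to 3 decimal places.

2.066

Per component, A: μ=2.9, E[X²]=11.31; B: μ=2.84615, E[X²]=19.0473; C: μ=4.29, E[X²]=21.2784.
E[X] = 0.625·2.9 + 0.125·2.84615 + 0.25·4.29 = 3.24077.
E[X²] = 0.625·11.31 + 0.125·19.0473 + 0.25·21.2784 = 14.7693.
Var(X) = E[X²] − (E[X])² = 14.7693 − 10.5026 = 4.26668.
SD(X) = √4.26668 = 2.06559.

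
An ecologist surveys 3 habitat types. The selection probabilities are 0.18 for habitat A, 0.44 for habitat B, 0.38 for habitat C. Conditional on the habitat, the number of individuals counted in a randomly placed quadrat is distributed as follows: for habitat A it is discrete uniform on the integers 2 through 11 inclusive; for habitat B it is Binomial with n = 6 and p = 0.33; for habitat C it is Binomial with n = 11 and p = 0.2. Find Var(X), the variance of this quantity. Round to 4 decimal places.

Per component, A: μ=6.5, E[X²]=50.5; B: μ=1.98, E[X²]=5.247; C: μ=2.2, E[X²]=6.6.
E[X] = 0.18·6.5 + 0.44·1.98 + 0.38·2.2 = 2.8772.
E[X²] = 0.18·50.5 + 0.44·5.247 + 0.38·6.6 = 13.9067.
Var(X) = E[X²] − (E[X])² = 13.9067 − 8.27828 = 5.6284.

5.6284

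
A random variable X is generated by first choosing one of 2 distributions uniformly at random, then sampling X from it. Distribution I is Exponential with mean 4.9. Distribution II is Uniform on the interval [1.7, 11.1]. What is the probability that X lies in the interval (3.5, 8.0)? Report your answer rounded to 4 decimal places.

0.3864

Conditional on each component, P(3.5 < X < 8.0): I: 0.294131; II: 0.478723.
By total probability, P(3.5 < X < 8.0) = 0.5·0.294131 + 0.5·0.478723 = 0.386427.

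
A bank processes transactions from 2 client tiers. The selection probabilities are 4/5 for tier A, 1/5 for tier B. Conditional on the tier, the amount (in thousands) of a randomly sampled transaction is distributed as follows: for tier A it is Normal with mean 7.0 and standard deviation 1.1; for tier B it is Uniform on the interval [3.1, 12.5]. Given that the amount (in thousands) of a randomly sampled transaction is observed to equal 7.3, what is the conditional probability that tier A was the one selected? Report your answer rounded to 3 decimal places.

Likelihoods f(7.3 | ·): A: 0.349435; B: 0.106383.
Posterior ∝ prior × likelihood. Numerator for A: 0.8·0.349435 = 0.279548.
Normalizing constant: 0.8·0.349435 + 0.2·0.106383 = 0.300824.
P(A | observation) = 0.279548 / 0.300824 = 0.929272.

0.929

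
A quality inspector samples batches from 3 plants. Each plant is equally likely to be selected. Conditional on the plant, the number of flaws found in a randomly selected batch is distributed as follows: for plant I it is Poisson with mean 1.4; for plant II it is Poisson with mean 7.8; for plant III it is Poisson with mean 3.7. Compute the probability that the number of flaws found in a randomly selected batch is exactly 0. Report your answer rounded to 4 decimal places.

Conditional on each plant, P(X = 0): I: 0.246597; II: 0.000409735; III: 0.0247235.
By total probability, P(X = 0) = 0.333333·0.246597 + 0.333333·0.000409735 + 0.333333·0.0247235 = 0.0905767.

0.0906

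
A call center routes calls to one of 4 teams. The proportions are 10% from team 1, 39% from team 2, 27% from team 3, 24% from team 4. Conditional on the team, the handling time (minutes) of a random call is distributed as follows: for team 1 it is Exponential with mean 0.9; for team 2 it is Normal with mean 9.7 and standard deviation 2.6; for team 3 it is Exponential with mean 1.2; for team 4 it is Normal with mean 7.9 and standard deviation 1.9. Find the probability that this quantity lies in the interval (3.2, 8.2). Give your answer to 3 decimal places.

0.262

Conditional on each team, P(3.2 < X < 8.2): 1: 0.0284551; 2: 0.275786; 3: 0.0684062; 4: 0.556044.
By total probability, P(3.2 < X < 8.2) = 0.1·0.0284551 + 0.39·0.275786 + 0.27·0.0684062 + 0.24·0.556044 = 0.262322.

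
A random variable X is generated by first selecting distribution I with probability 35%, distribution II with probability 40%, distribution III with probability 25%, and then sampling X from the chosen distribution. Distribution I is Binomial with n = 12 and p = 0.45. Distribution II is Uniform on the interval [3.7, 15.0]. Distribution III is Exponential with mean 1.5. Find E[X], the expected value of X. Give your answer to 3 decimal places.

Component means — I: 5.4; II: 9.35; III: 1.5.
E[X] = 0.35·5.4 + 0.4·9.35 + 0.25·1.5 = 6.005.

6.005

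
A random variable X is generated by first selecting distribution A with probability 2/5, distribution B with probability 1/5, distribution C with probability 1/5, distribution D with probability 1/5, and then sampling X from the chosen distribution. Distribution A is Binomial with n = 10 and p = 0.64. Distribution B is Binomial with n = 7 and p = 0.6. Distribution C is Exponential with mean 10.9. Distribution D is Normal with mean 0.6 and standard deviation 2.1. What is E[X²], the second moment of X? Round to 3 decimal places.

69.648

For each component E[X²] = Var + (mean)², giving A: 43.264; B: 19.32; C: 237.62; D: 4.77.
Overall E[X²] = 0.4·43.264 + 0.2·19.32 + 0.2·237.62 + 0.2·4.77 = 69.6476.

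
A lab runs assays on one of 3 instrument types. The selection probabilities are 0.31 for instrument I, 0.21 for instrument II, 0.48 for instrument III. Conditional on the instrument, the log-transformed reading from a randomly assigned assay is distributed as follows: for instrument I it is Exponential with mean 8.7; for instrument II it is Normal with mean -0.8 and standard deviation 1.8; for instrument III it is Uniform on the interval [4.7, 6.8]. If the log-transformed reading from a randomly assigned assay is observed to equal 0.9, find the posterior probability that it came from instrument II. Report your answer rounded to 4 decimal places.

Likelihoods f(0.9 | ·): I: 0.103646; II: 0.141889; III: 0.
Posterior ∝ prior × likelihood. Numerator for II: 0.21·0.141889 = 0.0297966.
Normalizing constant: 0.31·0.103646 + 0.21·0.141889 + 0.48·0 = 0.061927.
P(II | observation) = 0.0297966 / 0.061927 = 0.481157.

0.4812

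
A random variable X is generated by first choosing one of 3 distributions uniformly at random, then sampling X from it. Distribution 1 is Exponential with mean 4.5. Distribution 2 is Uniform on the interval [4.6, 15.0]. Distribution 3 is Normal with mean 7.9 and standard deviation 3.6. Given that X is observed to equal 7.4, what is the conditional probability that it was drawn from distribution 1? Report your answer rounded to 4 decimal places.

Likelihoods f(7.4 | ·): 1: 0.0429155; 2: 0.0961538; 3: 0.109754.
Posterior ∝ prior × likelihood. Numerator for 1: 0.333333·0.0429155 = 0.0143052.
Normalizing constant: 0.333333·0.0429155 + 0.333333·0.0961538 + 0.333333·0.109754 = 0.082941.
P(1 | observation) = 0.0143052 / 0.082941 = 0.172474.

0.1725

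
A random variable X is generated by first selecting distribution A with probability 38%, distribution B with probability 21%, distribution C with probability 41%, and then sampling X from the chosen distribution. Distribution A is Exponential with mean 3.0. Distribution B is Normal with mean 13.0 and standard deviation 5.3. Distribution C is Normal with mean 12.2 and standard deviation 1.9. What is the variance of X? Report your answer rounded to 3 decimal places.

32.021

Per component, A: μ=3, E[X²]=18; B: μ=13, E[X²]=197.09; C: μ=12.2, E[X²]=152.45.
E[X] = 0.38·3 + 0.21·13 + 0.41·12.2 = 8.872.
E[X²] = 0.38·18 + 0.21·197.09 + 0.41·152.45 = 110.733.
Var(X) = E[X²] − (E[X])² = 110.733 − 78.7124 = 32.021.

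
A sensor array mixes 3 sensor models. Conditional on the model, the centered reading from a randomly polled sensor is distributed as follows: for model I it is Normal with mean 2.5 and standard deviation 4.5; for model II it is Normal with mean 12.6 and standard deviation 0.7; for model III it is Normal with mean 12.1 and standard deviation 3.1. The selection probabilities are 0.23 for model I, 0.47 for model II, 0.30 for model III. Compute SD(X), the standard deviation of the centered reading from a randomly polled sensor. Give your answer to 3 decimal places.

Per component, I: μ=2.5, E[X²]=26.5; II: μ=12.6, E[X²]=159.25; III: μ=12.1, E[X²]=156.02.
E[X] = 0.23·2.5 + 0.47·12.6 + 0.3·12.1 = 10.127.
E[X²] = 0.23·26.5 + 0.47·159.25 + 0.3·156.02 = 127.749.
Var(X) = E[X²] − (E[X])² = 127.749 − 102.556 = 25.1924.
SD(X) = √25.1924 = 5.0192.

5.019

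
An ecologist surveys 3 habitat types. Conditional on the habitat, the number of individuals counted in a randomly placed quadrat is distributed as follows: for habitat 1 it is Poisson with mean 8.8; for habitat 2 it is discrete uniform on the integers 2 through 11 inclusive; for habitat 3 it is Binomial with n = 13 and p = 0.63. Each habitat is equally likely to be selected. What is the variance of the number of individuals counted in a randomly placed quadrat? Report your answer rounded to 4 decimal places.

7.6399

Per component, 1: μ=8.8, E[X²]=86.24; 2: μ=6.5, E[X²]=50.5; 3: μ=8.19, E[X²]=70.1064.
E[X] = 0.333333·8.8 + 0.333333·6.5 + 0.333333·8.19 = 7.83.
E[X²] = 0.333333·86.24 + 0.333333·50.5 + 0.333333·70.1064 = 68.9488.
Var(X) = E[X²] − (E[X])² = 68.9488 − 61.3089 = 7.6399.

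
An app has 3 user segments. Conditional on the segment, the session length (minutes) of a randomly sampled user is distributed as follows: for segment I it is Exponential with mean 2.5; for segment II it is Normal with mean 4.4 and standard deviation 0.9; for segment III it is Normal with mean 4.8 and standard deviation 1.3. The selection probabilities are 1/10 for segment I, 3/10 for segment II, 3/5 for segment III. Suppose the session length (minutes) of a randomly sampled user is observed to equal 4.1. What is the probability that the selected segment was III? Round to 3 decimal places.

0.544

Likelihoods f(4.1 | ·): I: 0.077592; II: 0.419315; III: 0.265465.
Posterior ∝ prior × likelihood. Numerator for III: 0.6·0.265465 = 0.159279.
Normalizing constant: 0.1·0.077592 + 0.3·0.419315 + 0.6·0.265465 = 0.292832.
P(III | observation) = 0.159279 / 0.292832 = 0.543925.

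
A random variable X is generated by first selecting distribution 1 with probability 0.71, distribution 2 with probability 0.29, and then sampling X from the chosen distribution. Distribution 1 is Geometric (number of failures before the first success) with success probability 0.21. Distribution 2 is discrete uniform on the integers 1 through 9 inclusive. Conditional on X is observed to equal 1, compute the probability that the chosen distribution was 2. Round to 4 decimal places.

0.2148

Likelihoods P(X=1 | ·): 1: 0.1659; 2: 0.111111.
Posterior ∝ prior × likelihood. Numerator for 2: 0.29·0.111111 = 0.0322222.
Normalizing constant: 0.71·0.1659 + 0.29·0.111111 = 0.150011.
P(2 | observation) = 0.0322222 / 0.150011 = 0.214799.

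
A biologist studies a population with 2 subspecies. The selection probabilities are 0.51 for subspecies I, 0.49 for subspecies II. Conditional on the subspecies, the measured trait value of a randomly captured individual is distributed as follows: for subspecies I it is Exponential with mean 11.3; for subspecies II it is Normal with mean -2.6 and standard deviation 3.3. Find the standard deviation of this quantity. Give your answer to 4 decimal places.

Per component, I: μ=11.3, E[X²]=255.38; II: μ=-2.6, E[X²]=17.65.
E[X] = 0.51·11.3 + 0.49·-2.6 = 4.489.
E[X²] = 0.51·255.38 + 0.49·17.65 = 138.892.
Var(X) = E[X²] − (E[X])² = 138.892 − 20.1511 = 118.741.
SD(X) = √118.741 = 10.8968.

10.8968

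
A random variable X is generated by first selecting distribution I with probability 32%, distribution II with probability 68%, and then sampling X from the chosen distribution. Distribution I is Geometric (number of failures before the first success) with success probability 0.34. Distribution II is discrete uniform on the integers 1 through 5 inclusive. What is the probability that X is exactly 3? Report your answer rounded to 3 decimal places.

Conditional on each component, P(X = 3): I: 0.0977486; II: 0.2.
By total probability, P(X = 3) = 0.32·0.0977486 + 0.68·0.2 = 0.16728.

0.167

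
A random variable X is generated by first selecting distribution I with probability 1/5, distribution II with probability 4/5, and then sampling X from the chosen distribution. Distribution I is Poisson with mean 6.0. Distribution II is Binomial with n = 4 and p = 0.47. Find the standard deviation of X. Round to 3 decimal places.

Per component, I: μ=6, E[X²]=42; II: μ=1.88, E[X²]=4.5308.
E[X] = 0.2·6 + 0.8·1.88 = 2.704.
E[X²] = 0.2·42 + 0.8·4.5308 = 12.0246.
Var(X) = E[X²] − (E[X])² = 12.0246 − 7.31162 = 4.71302.
SD(X) = √4.71302 = 2.17095.

2.171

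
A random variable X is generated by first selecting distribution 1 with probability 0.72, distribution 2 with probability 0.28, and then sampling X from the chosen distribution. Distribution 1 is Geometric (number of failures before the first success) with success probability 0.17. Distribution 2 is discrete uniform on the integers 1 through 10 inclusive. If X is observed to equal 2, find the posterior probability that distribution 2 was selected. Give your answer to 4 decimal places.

0.2493

Likelihoods P(X=2 | ·): 1: 0.117113; 2: 0.1.
Posterior ∝ prior × likelihood. Numerator for 2: 0.28·0.1 = 0.028.
Normalizing constant: 0.72·0.117113 + 0.28·0.1 = 0.112321.
P(2 | observation) = 0.028 / 0.112321 = 0.249285.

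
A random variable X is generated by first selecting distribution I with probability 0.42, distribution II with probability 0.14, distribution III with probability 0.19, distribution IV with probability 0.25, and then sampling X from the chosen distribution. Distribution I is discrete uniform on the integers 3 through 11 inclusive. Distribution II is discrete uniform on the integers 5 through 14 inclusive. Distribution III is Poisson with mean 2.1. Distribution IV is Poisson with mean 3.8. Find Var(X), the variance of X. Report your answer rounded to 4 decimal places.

11.3937

Per component, I: μ=7, E[X²]=55.6667; II: μ=9.5, E[X²]=98.5; III: μ=2.1, E[X²]=6.51; IV: μ=3.8, E[X²]=18.24.
E[X] = 0.42·7 + 0.14·9.5 + 0.19·2.1 + 0.25·3.8 = 5.619.
E[X²] = 0.42·55.6667 + 0.14·98.5 + 0.19·6.51 + 0.25·18.24 = 42.9669.
Var(X) = E[X²] − (E[X])² = 42.9669 − 31.5732 = 11.3937.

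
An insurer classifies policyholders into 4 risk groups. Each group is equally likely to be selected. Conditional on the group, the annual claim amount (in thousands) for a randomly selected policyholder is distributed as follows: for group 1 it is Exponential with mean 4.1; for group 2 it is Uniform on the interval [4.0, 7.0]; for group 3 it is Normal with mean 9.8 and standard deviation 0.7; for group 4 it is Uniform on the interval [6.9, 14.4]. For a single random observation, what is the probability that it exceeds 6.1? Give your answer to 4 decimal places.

Conditional on each group, P(X > 6.1): 1: 0.225868; 2: 0.3; 3: 1; 4: 1.
By total probability, P(X > 6.1) = 0.25·0.225868 + 0.25·0.3 + 0.25·1 + 0.25·1 = 0.631467.

0.6315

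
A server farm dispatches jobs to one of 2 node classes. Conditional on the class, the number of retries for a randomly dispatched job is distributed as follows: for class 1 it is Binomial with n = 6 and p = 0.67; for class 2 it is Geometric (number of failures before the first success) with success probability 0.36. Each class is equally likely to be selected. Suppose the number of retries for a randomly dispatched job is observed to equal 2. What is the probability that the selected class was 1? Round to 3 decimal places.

Likelihoods P(X=2 | ·): 1: 0.079854; 2: 0.147456.
Posterior ∝ prior × likelihood. Numerator for 1: 0.5·0.079854 = 0.039927.
Normalizing constant: 0.5·0.079854 + 0.5·0.147456 = 0.113655.
P(1 | observation) = 0.039927 / 0.113655 = 0.3513.

0.351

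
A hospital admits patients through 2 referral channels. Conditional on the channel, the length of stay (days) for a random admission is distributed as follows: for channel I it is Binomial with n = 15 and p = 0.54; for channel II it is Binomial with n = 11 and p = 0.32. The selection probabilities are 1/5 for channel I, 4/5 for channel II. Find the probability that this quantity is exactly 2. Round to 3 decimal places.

Conditional on each channel, P(X = 2): I: 0.00126424; II: 0.175083.
By total probability, P(X = 2) = 0.2·0.00126424 + 0.8·0.175083 = 0.140319.

0.140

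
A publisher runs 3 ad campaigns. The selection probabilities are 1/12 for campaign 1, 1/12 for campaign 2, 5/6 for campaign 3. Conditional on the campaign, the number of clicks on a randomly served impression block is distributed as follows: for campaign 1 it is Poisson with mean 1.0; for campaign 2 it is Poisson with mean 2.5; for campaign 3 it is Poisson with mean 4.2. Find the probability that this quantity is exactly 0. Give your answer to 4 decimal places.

0.0500

Conditional on each campaign, P(X = 0): 1: 0.367879; 2: 0.082085; 3: 0.0149956.
By total probability, P(X = 0) = 0.0833333·0.367879 + 0.0833333·0.082085 + 0.833333·0.0149956 = 0.0499934.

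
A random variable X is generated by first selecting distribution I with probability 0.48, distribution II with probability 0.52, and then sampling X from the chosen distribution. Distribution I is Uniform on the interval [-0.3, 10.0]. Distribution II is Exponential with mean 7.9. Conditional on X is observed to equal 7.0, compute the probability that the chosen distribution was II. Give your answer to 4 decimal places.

0.3680

Likelihoods f(7.0 | ·): I: 0.0970874; II: 0.0521861.
Posterior ∝ prior × likelihood. Numerator for II: 0.52·0.0521861 = 0.0271368.
Normalizing constant: 0.48·0.0970874 + 0.52·0.0521861 = 0.0737387.
P(II | observation) = 0.0271368 / 0.0737387 = 0.368013.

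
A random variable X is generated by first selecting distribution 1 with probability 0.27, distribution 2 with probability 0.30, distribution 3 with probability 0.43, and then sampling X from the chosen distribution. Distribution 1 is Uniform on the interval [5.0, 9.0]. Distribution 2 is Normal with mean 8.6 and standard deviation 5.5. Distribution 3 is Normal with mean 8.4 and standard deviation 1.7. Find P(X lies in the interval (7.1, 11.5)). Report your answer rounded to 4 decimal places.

Conditional on each component, P(7.1 < X < 11.5): 1: 0.475; 2: 0.308466; 3: 0.743665.
By total probability, P(7.1 < X < 11.5) = 0.27·0.475 + 0.3·0.308466 + 0.43·0.743665 = 0.540566.

0.5406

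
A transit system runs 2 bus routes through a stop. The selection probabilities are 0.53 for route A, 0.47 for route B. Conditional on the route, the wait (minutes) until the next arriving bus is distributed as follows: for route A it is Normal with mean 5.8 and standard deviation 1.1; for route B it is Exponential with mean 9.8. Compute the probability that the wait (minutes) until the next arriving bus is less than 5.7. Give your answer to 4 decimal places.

0.4531

Conditional on each route, P(X < 5.7): A: 0.463782; B: 0.441015.
By total probability, P(X < 5.7) = 0.53·0.463782 + 0.47·0.441015 = 0.453082.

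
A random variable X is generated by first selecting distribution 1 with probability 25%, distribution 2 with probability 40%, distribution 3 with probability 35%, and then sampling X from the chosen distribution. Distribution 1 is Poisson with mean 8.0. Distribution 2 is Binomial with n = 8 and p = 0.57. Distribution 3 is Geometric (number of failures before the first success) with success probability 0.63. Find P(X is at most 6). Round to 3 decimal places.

0.797

Conditional on each component, P(X ≤ 6): 1: 0.313374; 2: 0.921609; 3: 0.999051.
By total probability, P(X ≤ 6) = 0.25·0.313374 + 0.4·0.921609 + 0.35·0.999051 = 0.796655.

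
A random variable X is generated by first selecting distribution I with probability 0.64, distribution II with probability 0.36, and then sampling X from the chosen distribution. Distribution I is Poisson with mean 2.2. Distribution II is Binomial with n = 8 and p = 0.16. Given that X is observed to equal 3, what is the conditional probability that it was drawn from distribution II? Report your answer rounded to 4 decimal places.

Likelihoods P(X=3 | ·): I: 0.196639; II: 0.0959278.
Posterior ∝ prior × likelihood. Numerator for II: 0.36·0.0959278 = 0.034534.
Normalizing constant: 0.64·0.196639 + 0.36·0.0959278 = 0.160383.
P(II | observation) = 0.034534 / 0.160383 = 0.215322.

0.2153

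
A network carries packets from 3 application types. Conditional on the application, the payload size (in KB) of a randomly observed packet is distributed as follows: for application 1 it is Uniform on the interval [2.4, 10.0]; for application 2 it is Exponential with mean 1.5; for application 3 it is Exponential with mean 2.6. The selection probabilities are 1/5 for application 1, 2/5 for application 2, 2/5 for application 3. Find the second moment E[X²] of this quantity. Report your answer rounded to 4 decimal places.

15.8587

For each component E[X²] = Var + (mean)², giving 1: 43.2533; 2: 4.5; 3: 13.52.
Overall E[X²] = 0.2·43.2533 + 0.4·4.5 + 0.4·13.52 = 15.8587.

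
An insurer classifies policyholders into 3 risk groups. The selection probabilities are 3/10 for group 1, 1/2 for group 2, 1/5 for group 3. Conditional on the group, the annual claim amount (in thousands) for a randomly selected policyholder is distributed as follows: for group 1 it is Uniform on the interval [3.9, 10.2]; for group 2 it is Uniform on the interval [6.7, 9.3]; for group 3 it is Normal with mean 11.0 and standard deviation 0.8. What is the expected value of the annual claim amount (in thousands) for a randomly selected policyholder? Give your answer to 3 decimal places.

Component means — 1: 7.05; 2: 8; 3: 11.
E[X] = 0.3·7.05 + 0.5·8 + 0.2·11 = 8.315.

8.315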